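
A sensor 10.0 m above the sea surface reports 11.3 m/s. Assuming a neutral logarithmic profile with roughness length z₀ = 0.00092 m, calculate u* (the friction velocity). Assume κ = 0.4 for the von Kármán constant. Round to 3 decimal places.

Log law: V(z) = (u*/κ) · ln(z/z₀) ⇒ u* = κ · V / ln(z/z₀)
u* = 0.4 × 11.3 / ln(10.0/0.00092) = 0.4 × 11.3 / 9.2937
   = 4.5200 / 9.2937 = 0.4863 m/s

u* ≈ 0.486 m/s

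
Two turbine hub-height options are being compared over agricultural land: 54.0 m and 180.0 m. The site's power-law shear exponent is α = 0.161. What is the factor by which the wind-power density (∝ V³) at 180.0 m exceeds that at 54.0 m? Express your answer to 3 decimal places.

1.789

Speed ratio: V_B/V_A = (z_B/z_A)^α = (180.0/54.0)^0.161 = (3.3333)^0.161 = 1.21390
Power-density ratio: P_B/P_A = (V_B/V_A)³ = (1.21390)³ = 1.78875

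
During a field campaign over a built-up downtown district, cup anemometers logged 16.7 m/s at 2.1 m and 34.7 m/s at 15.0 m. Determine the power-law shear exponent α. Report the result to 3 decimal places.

Power law: V₂/V₁ = (z₂/z₁)^α ⇒ α = ln(V₂/V₁) / ln(z₂/z₁)
α = ln(34.7/16.7) / ln(15.0/2.1) = ln(2.0778) / ln(7.1429)
  = 0.73133 / 1.96611 = 0.37197

α ≈ 0.372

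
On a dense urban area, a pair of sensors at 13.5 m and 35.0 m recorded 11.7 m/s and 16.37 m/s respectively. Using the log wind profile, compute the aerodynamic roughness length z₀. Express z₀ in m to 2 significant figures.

z₀ ≈ 1.2 m

Log law: V(z) ∝ ln(z/z₀). With r = V₁/V₂ = 11.7/16.37 = 0.71472,
r · ln(z₂/z₀) = ln(z₁/z₀) ⇒ ln z₀ = (ln z₁ − r·ln z₂)/(1 − r)
ln z₀ = (2.60269 − 0.71472×3.55535) / 0.28528 = 0.2159
z₀ = exp(0.2159) = 1.241 m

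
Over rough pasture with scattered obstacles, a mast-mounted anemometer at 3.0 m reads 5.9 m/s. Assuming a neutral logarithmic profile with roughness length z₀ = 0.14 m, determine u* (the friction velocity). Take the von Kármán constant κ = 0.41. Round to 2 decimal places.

Log law: V(z) = (u*/κ) · ln(z/z₀) ⇒ u* = κ · V / ln(z/z₀)
u* = 0.41 × 5.9 / ln(3.0/0.14) = 0.41 × 5.9 / 3.0647
   = 2.4190 / 3.0647 = 0.7893 m/s

u* ≈ 0.79 m/s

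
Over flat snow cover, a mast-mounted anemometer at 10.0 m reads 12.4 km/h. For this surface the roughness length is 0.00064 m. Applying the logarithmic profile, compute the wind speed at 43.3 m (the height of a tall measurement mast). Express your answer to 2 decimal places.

14.28 km/h

Log law: V(z) ∝ ln(z/z₀), so V₂/V₁ = ln(z₂/z₀) / ln(z₁/z₀).
ln(43.3/0.00064) = 11.1222, ln(10.0/0.00064) = 9.6566
V₂ = 12.4 × 11.1222/9.6566 = 12.4 × 1.1518 = 14.2819 km/h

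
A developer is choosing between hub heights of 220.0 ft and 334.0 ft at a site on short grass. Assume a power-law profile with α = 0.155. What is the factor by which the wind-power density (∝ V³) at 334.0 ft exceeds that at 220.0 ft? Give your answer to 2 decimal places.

Speed ratio: V_B/V_A = (z_B/z_A)^α = (334.0/220.0)^0.155 = (1.5182)^0.155 = 1.06685
Power-density ratio: P_B/P_A = (V_B/V_A)³ = (1.06685)³ = 1.21427

1.21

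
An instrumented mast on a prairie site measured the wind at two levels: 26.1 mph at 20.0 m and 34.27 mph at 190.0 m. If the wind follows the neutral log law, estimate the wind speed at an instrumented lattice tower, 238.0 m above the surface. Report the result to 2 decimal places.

Log law: V ∝ ln(z/z₀). From the pair, with r = V₁/V₂ = 0.76160,
ln z₀ = (ln z₁ − r·ln z₂)/(1 − r) = (2.9957 − 0.76160×5.2470)/0.23840 = -4.1963 → z₀ = 0.01505 m
V₃ = V₁ · ln(z₃/z₀)/ln(z₁/z₀) = 26.1 × 9.6685/7.1920 = 35.0874 mph

35.09 mph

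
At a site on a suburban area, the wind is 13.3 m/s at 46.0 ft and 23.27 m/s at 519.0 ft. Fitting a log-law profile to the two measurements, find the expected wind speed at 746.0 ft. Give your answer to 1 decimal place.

Log law: V ∝ ln(z/z₀). From the pair, with r = V₁/V₂ = 0.57155,
ln z₀ = (ln z₁ − r·ln z₂)/(1 − r) = (3.8286 − 0.57155×6.2519)/0.42845 = 0.5960 → z₀ = 1.815 ft
V₃ = V₁ · ln(z₃/z₀)/ln(z₁/z₀) = 13.3 × 6.0187/3.2326 = 24.7628 m/s

24.8 m/s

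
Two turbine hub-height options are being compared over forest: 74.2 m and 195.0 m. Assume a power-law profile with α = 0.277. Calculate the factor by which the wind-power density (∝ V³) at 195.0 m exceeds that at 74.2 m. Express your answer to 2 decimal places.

2.23

Speed ratio: V_B/V_A = (z_B/z_A)^α = (195.0/74.2)^0.277 = (2.6280)^0.277 = 1.30689
Power-density ratio: P_B/P_A = (V_B/V_A)³ = (1.30689)³ = 2.23210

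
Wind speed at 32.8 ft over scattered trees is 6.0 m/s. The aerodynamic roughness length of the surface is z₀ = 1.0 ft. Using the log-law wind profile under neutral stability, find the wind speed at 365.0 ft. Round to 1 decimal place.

10.1 m/s

Log law: V(z) ∝ ln(z/z₀), so V₂/V₁ = ln(z₂/z₀) / ln(z₁/z₀).
ln(365.0/1.0) = 5.8999, ln(32.8/1.0) = 3.4904
V₂ = 6.0 × 5.8999/3.4904 = 6.0 × 1.6903 = 10.1418 m/s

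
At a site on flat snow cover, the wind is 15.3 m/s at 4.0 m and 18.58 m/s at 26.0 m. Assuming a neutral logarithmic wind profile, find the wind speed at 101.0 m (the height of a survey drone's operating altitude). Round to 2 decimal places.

Log law: V ∝ ln(z/z₀). From the pair, with r = V₁/V₂ = 0.82347,
ln z₀ = (ln z₁ − r·ln z₂)/(1 − r) = (1.3863 − 0.82347×3.2581)/0.17653 = -7.3450 → z₀ = 0.0006458 m
V₃ = V₁ · ln(z₃/z₀)/ln(z₁/z₀) = 15.3 × 11.9601/8.7313 = 20.9579 m/s

20.96 m/s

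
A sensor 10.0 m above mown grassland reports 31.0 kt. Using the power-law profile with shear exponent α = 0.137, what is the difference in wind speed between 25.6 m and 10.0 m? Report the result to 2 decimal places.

4.26 kt

Power law: V₂ = V₁ · (z₂/z₁)^α = 31.0 × (2.5600)^0.137 = 35.2607 kt
ΔV = 35.2607 − 31.0 = 4.2607 kt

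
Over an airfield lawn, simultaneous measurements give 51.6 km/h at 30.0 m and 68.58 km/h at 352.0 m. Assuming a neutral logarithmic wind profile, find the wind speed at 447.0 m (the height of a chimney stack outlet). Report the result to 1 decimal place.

Log law: V ∝ ln(z/z₀). From the pair, with r = V₁/V₂ = 0.75241,
ln z₀ = (ln z₁ − r·ln z₂)/(1 − r) = (3.4012 − 0.75241×5.8636)/0.24759 = -4.0818 → z₀ = 0.01688 m
V₃ = V₁ · ln(z₃/z₀)/ln(z₁/z₀) = 51.6 × 10.1844/7.4830 = 70.2276 km/h

70.2 km/h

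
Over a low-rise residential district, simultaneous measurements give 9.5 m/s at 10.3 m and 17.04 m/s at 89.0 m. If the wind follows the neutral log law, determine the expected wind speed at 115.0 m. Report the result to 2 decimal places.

Log law: V ∝ ln(z/z₀). From the pair, with r = V₁/V₂ = 0.55751,
ln z₀ = (ln z₁ − r·ln z₂)/(1 − r) = (2.3321 − 0.55751×4.4886)/0.44249 = -0.3849 → z₀ = 0.6805 m
V₃ = V₁ · ln(z₃/z₀)/ln(z₁/z₀) = 9.5 × 5.1299/2.7171 = 17.9361 m/s

17.94 m/s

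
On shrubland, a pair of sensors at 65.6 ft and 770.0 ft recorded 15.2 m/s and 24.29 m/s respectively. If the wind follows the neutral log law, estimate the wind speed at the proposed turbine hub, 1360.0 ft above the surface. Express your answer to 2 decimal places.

26.39 m/s

Log law: V ∝ ln(z/z₀). From the pair, with r = V₁/V₂ = 0.62577,
ln z₀ = (ln z₁ − r·ln z₂)/(1 − r) = (4.1836 − 0.62577×6.6464)/0.37423 = 0.0653 → z₀ = 1.068 ft
V₃ = V₁ · ln(z₃/z₀)/ln(z₁/z₀) = 15.2 × 7.1499/4.1182 = 26.3896 m/s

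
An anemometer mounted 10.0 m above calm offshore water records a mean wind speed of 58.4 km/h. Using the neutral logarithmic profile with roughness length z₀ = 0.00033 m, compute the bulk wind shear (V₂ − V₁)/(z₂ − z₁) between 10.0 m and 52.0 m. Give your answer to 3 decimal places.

Log law: V₂ = V₁ · ln(z₂/z₀)/ln(z₁/z₀) = 58.4 × 11.9677/10.3190 = 67.7305 km/h
ΔV/Δz = (67.7305 − 58.4)/(52.0 − 10.0) = 9.3305/42.0000 = 0.22216 km/h/m

0.222 km/h/m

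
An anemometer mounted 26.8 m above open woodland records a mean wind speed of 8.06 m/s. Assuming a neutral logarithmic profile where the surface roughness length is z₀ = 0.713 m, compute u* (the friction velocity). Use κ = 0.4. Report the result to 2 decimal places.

Log law: V(z) = (u*/κ) · ln(z/z₀) ⇒ u* = κ · V / ln(z/z₀)
u* = 0.4 × 8.06 / ln(26.8/0.713) = 0.4 × 8.06 / 3.6267
   = 3.2240 / 3.6267 = 0.8890 m/s

u* ≈ 0.89 m/s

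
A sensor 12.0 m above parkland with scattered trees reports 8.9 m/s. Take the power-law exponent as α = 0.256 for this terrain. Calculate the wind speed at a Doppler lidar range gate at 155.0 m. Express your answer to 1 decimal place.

17.1 m/s

Power-law profile: V₂ = V₁ · (z₂/z₁)^α
V₂ = 8.9 × (155.0/12.0)^0.256 = 8.9 × (12.9167)^0.256
    = 8.9 × 1.9251 = 17.1334 m/s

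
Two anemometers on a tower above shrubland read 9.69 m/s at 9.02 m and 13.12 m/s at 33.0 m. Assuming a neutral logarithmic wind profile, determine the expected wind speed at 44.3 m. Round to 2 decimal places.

13.90 m/s

Log law: V ∝ ln(z/z₀). From the pair, with r = V₁/V₂ = 0.73857,
ln z₀ = (ln z₁ − r·ln z₂)/(1 − r) = (2.1994 − 0.73857×3.4965)/0.26143 = -1.4649 → z₀ = 0.2311 m
V₃ = V₁ · ln(z₃/z₀)/ln(z₁/z₀) = 9.69 × 5.2558/3.6643 = 13.8987 m/s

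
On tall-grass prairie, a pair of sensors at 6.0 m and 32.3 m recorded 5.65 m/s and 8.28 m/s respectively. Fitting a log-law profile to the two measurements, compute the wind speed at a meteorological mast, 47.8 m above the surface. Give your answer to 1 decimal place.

Log law: V ∝ ln(z/z₀). From the pair, with r = V₁/V₂ = 0.68237,
ln z₀ = (ln z₁ − r·ln z₂)/(1 − r) = (1.7918 − 0.68237×3.4751)/0.31763 = -1.8245 → z₀ = 0.1613 m
V₃ = V₁ · ln(z₃/z₀)/ln(z₁/z₀) = 5.65 × 5.6915/3.6162 = 8.8924 m/s

8.9 m/s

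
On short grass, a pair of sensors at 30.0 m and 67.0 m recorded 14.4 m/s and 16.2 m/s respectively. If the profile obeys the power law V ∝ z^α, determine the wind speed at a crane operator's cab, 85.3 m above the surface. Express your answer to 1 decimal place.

First find α: α = ln(V₂/V₁)/ln(z₂/z₁) = ln(16.2/14.4)/ln(67.0/30.0) = 0.11778/0.80350 = 0.1466
Extrapolate from 67.0 m to 85.3 m: V₃ = 16.2 × (85.3/67.0)^0.1466 = 16.2 × 1.0360 = 16.7837 m/s

16.8 m/s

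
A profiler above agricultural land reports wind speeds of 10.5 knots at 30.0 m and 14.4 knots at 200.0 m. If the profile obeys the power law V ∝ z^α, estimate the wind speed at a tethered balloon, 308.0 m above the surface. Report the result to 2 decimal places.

First find α: α = ln(V₂/V₁)/ln(z₂/z₁) = ln(14.4/10.5)/ln(200.0/30.0) = 0.31585/1.89712 = 0.1665
Extrapolate from 200.0 m to 308.0 m: V₃ = 14.4 × (308.0/200.0)^0.1665 = 14.4 × 1.0745 = 15.4733 knots

15.47 knots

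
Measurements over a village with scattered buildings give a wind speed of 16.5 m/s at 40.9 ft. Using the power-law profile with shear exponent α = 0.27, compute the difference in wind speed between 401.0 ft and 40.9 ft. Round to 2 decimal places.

14.06 m/s

Power law: V₂ = V₁ · (z₂/z₁)^α = 16.5 × (9.8044)^0.27 = 30.5610 m/s
ΔV = 30.5610 − 16.5 = 14.0610 m/s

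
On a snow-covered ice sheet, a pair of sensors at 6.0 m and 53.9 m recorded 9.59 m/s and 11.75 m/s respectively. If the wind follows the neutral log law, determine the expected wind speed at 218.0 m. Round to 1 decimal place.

Log law: V ∝ ln(z/z₀). From the pair, with r = V₁/V₂ = 0.81617,
ln z₀ = (ln z₁ − r·ln z₂)/(1 − r) = (1.7918 − 0.81617×3.9871)/0.18383 = -7.9553 → z₀ = 0.0003508 m
V₃ = V₁ · ln(z₃/z₀)/ln(z₁/z₀) = 9.59 × 13.3398/9.7470 = 13.1249 m/s

13.1 m/s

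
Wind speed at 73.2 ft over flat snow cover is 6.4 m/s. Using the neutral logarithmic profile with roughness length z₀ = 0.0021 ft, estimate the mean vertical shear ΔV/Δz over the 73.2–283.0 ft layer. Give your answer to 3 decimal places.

0.004 m/s/ft

Log law: V₂ = V₁ · ln(z₂/z₀)/ln(z₁/z₀) = 6.4 × 11.8113/10.4590 = 7.2275 m/s
ΔV/Δz = (7.2275 − 6.4)/(283.0 − 73.2) = 0.8275/209.8000 = 0.00394 m/s/ft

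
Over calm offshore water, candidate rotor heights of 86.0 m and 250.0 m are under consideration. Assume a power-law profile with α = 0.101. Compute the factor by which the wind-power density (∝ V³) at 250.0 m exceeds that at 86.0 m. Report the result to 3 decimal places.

1.382

Speed ratio: V_B/V_A = (z_B/z_A)^α = (250.0/86.0)^0.101 = (2.9070)^0.101 = 1.11380
Power-density ratio: P_B/P_A = (V_B/V_A)³ = (1.11380)³ = 1.38173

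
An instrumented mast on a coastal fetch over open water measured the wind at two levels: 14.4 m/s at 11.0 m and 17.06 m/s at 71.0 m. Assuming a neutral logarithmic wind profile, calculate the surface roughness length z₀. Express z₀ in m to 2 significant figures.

z₀ ≈ 0.00045 m

Log law: V(z) ∝ ln(z/z₀). With r = V₁/V₂ = 14.4/17.06 = 0.84408,
r · ln(z₂/z₀) = ln(z₁/z₀) ⇒ ln z₀ = (ln z₁ − r·ln z₂)/(1 − r)
ln z₀ = (2.39790 − 0.84408×4.26268) / 0.15592 = -7.6972
z₀ = exp(-7.6972) = 0.0004541 m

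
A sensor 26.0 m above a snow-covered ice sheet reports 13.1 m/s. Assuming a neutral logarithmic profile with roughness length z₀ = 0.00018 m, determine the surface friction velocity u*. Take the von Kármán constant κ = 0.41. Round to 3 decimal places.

u* ≈ 0.452 m/s

Log law: V(z) = (u*/κ) · ln(z/z₀) ⇒ u* = κ · V / ln(z/z₀)
u* = 0.41 × 13.1 / ln(26.0/0.00018) = 0.41 × 13.1 / 11.8807
   = 5.3710 / 11.8807 = 0.4521 m/s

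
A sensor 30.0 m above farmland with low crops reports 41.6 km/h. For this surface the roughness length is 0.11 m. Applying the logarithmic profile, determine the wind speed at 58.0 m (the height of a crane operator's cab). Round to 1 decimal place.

46.5 km/h

Log law: V(z) ∝ ln(z/z₀), so V₂/V₁ = ln(z₂/z₀) / ln(z₁/z₀).
ln(58.0/0.11) = 6.2677, ln(30.0/0.11) = 5.6085
V₂ = 41.6 × 6.2677/5.6085 = 41.6 × 1.1175 = 46.4899 km/h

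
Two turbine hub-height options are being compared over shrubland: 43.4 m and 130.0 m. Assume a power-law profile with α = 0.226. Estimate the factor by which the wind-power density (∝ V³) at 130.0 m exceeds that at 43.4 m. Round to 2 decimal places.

2.10

Speed ratio: V_B/V_A = (z_B/z_A)^α = (130.0/43.4)^0.226 = (2.9954)^0.226 = 1.28138
Power-density ratio: P_B/P_A = (V_B/V_A)³ = (1.28138)³ = 2.10395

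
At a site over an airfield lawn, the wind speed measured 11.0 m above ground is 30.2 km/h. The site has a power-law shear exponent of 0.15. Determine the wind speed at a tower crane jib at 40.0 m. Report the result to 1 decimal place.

36.7 km/h

Power-law profile: V₂ = V₁ · (z₂/z₁)^α
V₂ = 30.2 × (40.0/11.0)^0.15 = 30.2 × (3.6364)^0.15
    = 30.2 × 1.2137 = 36.6528 km/h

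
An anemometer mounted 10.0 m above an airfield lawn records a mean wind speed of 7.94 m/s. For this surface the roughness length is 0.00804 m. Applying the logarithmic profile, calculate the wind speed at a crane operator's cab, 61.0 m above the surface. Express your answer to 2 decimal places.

Log law: V(z) ∝ ln(z/z₀), so V₂/V₁ = ln(z₂/z₀) / ln(z₁/z₀).
ln(61.0/0.00804) = 8.9342, ln(10.0/0.00804) = 7.1259
V₂ = 7.94 × 8.9342/7.1259 = 7.94 × 1.2538 = 9.9549 m/s

9.95 m/s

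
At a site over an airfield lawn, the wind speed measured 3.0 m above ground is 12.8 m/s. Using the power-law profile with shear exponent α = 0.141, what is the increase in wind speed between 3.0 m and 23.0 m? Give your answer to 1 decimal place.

Power law: V₂ = V₁ · (z₂/z₁)^α = 12.8 × (7.6667)^0.141 = 17.0584 m/s
ΔV = 17.0584 − 12.8 = 4.2584 m/s

4.3 m/s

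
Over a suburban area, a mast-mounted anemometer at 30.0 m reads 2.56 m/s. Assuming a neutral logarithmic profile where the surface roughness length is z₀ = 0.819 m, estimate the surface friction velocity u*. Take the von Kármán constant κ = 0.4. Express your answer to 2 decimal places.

u* ≈ 0.28 m/s

Log law: V(z) = (u*/κ) · ln(z/z₀) ⇒ u* = κ · V / ln(z/z₀)
u* = 0.4 × 2.56 / ln(30.0/0.819) = 0.4 × 2.56 / 3.6009
   = 1.0240 / 3.6009 = 0.2844 m/s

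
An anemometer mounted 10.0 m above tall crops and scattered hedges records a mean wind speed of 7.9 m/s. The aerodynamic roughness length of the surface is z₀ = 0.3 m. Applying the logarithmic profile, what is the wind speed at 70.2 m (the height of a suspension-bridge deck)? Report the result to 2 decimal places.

Log law: V(z) ∝ ln(z/z₀), so V₂/V₁ = ln(z₂/z₀) / ln(z₁/z₀).
ln(70.2/0.3) = 5.4553, ln(10.0/0.3) = 3.5066
V₂ = 7.9 × 5.4553/3.5066 = 7.9 × 1.5557 = 12.2904 m/s

12.29 m/s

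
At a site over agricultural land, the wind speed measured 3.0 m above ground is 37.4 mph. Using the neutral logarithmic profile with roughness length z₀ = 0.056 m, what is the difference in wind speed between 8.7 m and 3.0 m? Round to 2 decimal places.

10.00 mph

Log law: V₂ = V₁ · ln(z₂/z₀)/ln(z₁/z₀) = 37.4 × 5.0457/3.9810 = 47.4025 mph
ΔV = 47.4025 − 37.4 = 10.0025 mph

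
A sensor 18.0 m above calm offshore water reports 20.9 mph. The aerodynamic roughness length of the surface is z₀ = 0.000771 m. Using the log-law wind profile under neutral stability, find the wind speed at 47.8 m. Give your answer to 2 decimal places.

Log law: V(z) ∝ ln(z/z₀), so V₂/V₁ = ln(z₂/z₀) / ln(z₁/z₀).
ln(47.8/0.000771) = 11.0348, ln(18.0/0.000771) = 10.0582
V₂ = 20.9 × 11.0348/10.0582 = 20.9 × 1.0971 = 22.9294 mph

22.93 mph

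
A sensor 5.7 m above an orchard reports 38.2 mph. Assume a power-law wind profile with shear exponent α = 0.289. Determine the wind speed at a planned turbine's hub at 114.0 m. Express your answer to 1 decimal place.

Power-law profile: V₂ = V₁ · (z₂/z₁)^α
V₂ = 38.2 × (114.0/5.7)^0.289 = 38.2 × (20.0000)^0.289
    = 38.2 × 2.3768 = 90.7948 mph

90.8 mph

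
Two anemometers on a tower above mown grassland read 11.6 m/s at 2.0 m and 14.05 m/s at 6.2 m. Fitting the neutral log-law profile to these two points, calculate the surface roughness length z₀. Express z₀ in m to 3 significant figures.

Log law: V(z) ∝ ln(z/z₀). With r = V₁/V₂ = 11.6/14.05 = 0.82562,
r · ln(z₂/z₀) = ln(z₁/z₀) ⇒ ln z₀ = (ln z₁ − r·ln z₂)/(1 − r)
ln z₀ = (0.69315 − 0.82562×1.82455) / 0.17438 = -4.6637
z₀ = exp(-4.6637) = 0.009432 m

z₀ ≈ 0.00943 m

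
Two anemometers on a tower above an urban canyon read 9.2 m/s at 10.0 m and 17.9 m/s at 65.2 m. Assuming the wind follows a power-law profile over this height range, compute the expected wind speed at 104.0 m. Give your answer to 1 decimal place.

First find α: α = ln(V₂/V₁)/ln(z₂/z₁) = ln(17.9/9.2)/ln(65.2/10.0) = 0.66560/1.87487 = 0.3550
Extrapolate from 65.2 m to 104.0 m: V₃ = 17.9 × (104.0/65.2)^0.3550 = 17.9 × 1.1803 = 21.1273 m/s

21.1 m/s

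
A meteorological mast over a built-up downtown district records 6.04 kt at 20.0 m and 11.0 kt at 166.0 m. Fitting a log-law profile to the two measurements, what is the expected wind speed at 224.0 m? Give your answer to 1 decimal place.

Log law: V ∝ ln(z/z₀). From the pair, with r = V₁/V₂ = 0.54909,
ln z₀ = (ln z₁ − r·ln z₂)/(1 − r) = (2.9957 − 0.54909×5.1120)/0.45091 = 0.4187 → z₀ = 1.520 m
V₃ = V₁ · ln(z₃/z₀)/ln(z₁/z₀) = 6.04 × 4.9930/2.5771 = 11.7023 kt

11.7 kt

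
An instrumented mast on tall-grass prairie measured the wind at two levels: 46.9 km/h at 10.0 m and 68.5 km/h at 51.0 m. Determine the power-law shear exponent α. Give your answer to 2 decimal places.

Power law: V₂/V₁ = (z₂/z₁)^α ⇒ α = ln(V₂/V₁) / ln(z₂/z₁)
α = ln(68.5/46.9) / ln(51.0/10.0) = ln(1.4606) / ln(5.1000)
  = 0.37882 / 1.62924 = 0.23251

α ≈ 0.23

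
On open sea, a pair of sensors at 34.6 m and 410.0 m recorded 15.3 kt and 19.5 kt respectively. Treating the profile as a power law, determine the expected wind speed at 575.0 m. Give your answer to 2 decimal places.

First find α: α = ln(V₂/V₁)/ln(z₂/z₁) = ln(19.5/15.3)/ln(410.0/34.6) = 0.24256/2.47230 = 0.0981
Extrapolate from 410.0 m to 575.0 m: V₃ = 19.5 × (575.0/410.0)^0.0981 = 19.5 × 1.0337 = 20.1579 kt

20.16 kt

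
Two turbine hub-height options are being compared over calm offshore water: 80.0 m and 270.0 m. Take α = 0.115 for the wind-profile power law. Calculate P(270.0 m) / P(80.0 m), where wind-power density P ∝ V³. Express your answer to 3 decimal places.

Speed ratio: V_B/V_A = (z_B/z_A)^α = (270.0/80.0)^0.115 = (3.3750)^0.115 = 1.15014
Power-density ratio: P_B/P_A = (V_B/V_A)³ = (1.15014)³ = 1.52144

1.521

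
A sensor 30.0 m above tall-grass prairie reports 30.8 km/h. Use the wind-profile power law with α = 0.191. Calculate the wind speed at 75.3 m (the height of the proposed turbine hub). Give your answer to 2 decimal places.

36.72 km/h

Power-law profile: V₂ = V₁ · (z₂/z₁)^α
V₂ = 30.8 × (75.3/30.0)^0.191 = 30.8 × (2.5100)^0.191
    = 30.8 × 1.1922 = 36.7188 km/h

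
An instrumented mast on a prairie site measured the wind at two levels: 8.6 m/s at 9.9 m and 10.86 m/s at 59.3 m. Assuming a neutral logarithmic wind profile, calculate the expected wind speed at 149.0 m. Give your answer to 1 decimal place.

12.0 m/s

Log law: V ∝ ln(z/z₀). From the pair, with r = V₁/V₂ = 0.79190,
ln z₀ = (ln z₁ − r·ln z₂)/(1 − r) = (2.2925 − 0.79190×4.0826)/0.20810 = -4.5193 → z₀ = 0.01090 m
V₃ = V₁ · ln(z₃/z₀)/ln(z₁/z₀) = 8.6 × 9.5232/6.8118 = 12.0232 m/s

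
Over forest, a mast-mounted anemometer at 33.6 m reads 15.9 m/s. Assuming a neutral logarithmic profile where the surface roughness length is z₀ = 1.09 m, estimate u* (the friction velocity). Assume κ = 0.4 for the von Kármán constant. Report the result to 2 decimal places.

Log law: V(z) = (u*/κ) · ln(z/z₀) ⇒ u* = κ · V / ln(z/z₀)
u* = 0.4 × 15.9 / ln(33.6/1.09) = 0.4 × 15.9 / 3.4283
   = 6.3600 / 3.4283 = 1.8551 m/s

u* ≈ 1.86 m/s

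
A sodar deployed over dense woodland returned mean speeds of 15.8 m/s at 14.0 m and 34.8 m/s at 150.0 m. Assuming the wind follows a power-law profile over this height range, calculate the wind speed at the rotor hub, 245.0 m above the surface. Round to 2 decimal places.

First find α: α = ln(V₂/V₁)/ln(z₂/z₁) = ln(34.8/15.8)/ln(150.0/14.0) = 0.78961/2.37158 = 0.3329
Extrapolate from 150.0 m to 245.0 m: V₃ = 34.8 × (245.0/150.0)^0.3329 = 34.8 × 1.1774 = 40.9753 m/s

40.98 m/s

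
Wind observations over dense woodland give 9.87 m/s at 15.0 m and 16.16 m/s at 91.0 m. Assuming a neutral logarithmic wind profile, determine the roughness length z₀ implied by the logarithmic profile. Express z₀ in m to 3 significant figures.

Log law: V(z) ∝ ln(z/z₀). With r = V₁/V₂ = 9.87/16.16 = 0.61077,
r · ln(z₂/z₀) = ln(z₁/z₀) ⇒ ln z₀ = (ln z₁ − r·ln z₂)/(1 − r)
ln z₀ = (2.70805 − 0.61077×4.51086) / 0.38923 = -0.1208
z₀ = exp(-0.1208) = 0.8862 m

z₀ ≈ 0.886 m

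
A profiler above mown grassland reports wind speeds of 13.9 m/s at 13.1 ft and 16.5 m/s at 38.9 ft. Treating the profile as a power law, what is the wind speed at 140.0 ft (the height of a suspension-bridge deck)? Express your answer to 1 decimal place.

First find α: α = ln(V₂/V₁)/ln(z₂/z₁) = ln(16.5/13.9)/ln(38.9/13.1) = 0.17147/1.08838 = 0.1575
Extrapolate from 38.9 ft to 140.0 ft: V₃ = 16.5 × (140.0/38.9)^0.1575 = 16.5 × 1.2236 = 20.1887 m/s

20.2 m/s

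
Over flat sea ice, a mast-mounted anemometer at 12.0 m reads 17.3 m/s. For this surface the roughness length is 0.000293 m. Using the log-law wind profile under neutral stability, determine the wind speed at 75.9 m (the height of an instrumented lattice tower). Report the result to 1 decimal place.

20.3 m/s

Log law: V(z) ∝ ln(z/z₀), so V₂/V₁ = ln(z₂/z₀) / ln(z₁/z₀).
ln(75.9/0.000293) = 12.4648, ln(12.0/0.000293) = 10.6202
V₂ = 17.3 × 12.4648/10.6202 = 17.3 × 1.1737 = 20.3046 m/s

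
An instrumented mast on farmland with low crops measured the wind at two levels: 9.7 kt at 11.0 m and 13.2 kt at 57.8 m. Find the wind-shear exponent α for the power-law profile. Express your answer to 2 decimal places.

Power law: V₂/V₁ = (z₂/z₁)^α ⇒ α = ln(V₂/V₁) / ln(z₂/z₁)
α = ln(13.2/9.7) / ln(57.8/11.0) = ln(1.3608) / ln(5.2545)
  = 0.30809 / 1.65909 = 0.18570

α ≈ 0.19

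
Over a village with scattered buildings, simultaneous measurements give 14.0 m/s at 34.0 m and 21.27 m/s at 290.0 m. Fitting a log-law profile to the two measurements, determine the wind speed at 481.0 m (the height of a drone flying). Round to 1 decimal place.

23.0 m/s

Log law: V ∝ ln(z/z₀). From the pair, with r = V₁/V₂ = 0.65820,
ln z₀ = (ln z₁ − r·ln z₂)/(1 − r) = (3.5264 − 0.65820×5.6699)/0.34180 = -0.6015 → z₀ = 0.5480 m
V₃ = V₁ · ln(z₃/z₀)/ln(z₁/z₀) = 14.0 × 6.7773/4.1278 = 22.9861 m/s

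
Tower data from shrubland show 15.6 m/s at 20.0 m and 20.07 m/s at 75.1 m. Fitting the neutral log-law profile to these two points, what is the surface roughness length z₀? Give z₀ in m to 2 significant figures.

z₀ ≈ 0.20 m

Log law: V(z) ∝ ln(z/z₀). With r = V₁/V₂ = 15.6/20.07 = 0.77728,
r · ln(z₂/z₀) = ln(z₁/z₀) ⇒ ln z₀ = (ln z₁ − r·ln z₂)/(1 − r)
ln z₀ = (2.99573 − 0.77728×4.31882) / 0.22272 = -1.6218
z₀ = exp(-1.6218) = 0.1976 m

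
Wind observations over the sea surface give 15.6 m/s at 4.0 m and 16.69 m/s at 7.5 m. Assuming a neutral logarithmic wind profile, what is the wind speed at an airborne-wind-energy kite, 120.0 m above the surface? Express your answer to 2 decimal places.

Log law: V ∝ ln(z/z₀). From the pair, with r = V₁/V₂ = 0.93469,
ln z₀ = (ln z₁ − r·ln z₂)/(1 − r) = (1.3863 − 0.93469×2.0149)/0.06531 = -7.6103 → z₀ = 0.0004953 m
V₃ = V₁ · ln(z₃/z₀)/ln(z₁/z₀) = 15.6 × 12.3978/8.9966 = 21.4976 m/s

21.50 m/s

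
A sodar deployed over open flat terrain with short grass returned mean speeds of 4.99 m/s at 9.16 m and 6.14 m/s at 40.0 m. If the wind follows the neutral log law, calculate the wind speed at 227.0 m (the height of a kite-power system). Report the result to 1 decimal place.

Log law: V ∝ ln(z/z₀). From the pair, with r = V₁/V₂ = 0.81270,
ln z₀ = (ln z₁ − r·ln z₂)/(1 − r) = (2.2148 − 0.81270×3.6889)/0.18730 = -4.1812 → z₀ = 0.01528 m
V₃ = V₁ · ln(z₃/z₀)/ln(z₁/z₀) = 4.99 × 9.6061/6.3960 = 7.4944 m/s

7.5 m/s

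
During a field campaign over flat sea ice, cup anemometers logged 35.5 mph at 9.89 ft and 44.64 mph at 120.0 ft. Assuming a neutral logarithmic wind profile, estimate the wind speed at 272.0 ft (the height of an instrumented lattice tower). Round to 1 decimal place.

47.6 mph

Log law: V ∝ ln(z/z₀). From the pair, with r = V₁/V₂ = 0.79525,
ln z₀ = (ln z₁ − r·ln z₂)/(1 − r) = (2.2915 − 0.79525×4.7875)/0.20475 = -7.4029 → z₀ = 0.0006095 ft
V₃ = V₁ · ln(z₃/z₀)/ln(z₁/z₀) = 35.5 × 13.0087/9.6944 = 47.6366 mph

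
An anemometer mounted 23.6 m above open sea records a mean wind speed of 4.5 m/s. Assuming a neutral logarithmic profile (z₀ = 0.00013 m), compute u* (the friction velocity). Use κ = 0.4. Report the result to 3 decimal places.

Log law: V(z) = (u*/κ) · ln(z/z₀) ⇒ u* = κ · V / ln(z/z₀)
u* = 0.4 × 4.5 / ln(23.6/0.00013) = 0.4 × 4.5 / 12.1092
   = 1.8000 / 12.1092 = 0.1486 m/s

u* ≈ 0.149 m/s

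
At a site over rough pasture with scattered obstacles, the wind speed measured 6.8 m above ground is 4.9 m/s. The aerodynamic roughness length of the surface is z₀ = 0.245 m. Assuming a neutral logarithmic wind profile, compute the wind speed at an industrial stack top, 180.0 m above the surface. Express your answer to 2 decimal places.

Log law: V(z) ∝ ln(z/z₀), so V₂/V₁ = ln(z₂/z₀) / ln(z₁/z₀).
ln(180.0/0.245) = 6.5995, ln(6.8/0.245) = 3.3234
V₂ = 4.9 × 6.5995/3.3234 = 4.9 × 1.9857 = 9.7301 m/s

9.73 m/s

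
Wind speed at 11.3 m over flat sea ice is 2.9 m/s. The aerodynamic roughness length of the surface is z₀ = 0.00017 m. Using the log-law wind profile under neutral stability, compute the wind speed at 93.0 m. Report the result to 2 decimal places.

3.45 m/s

Log law: V(z) ∝ ln(z/z₀), so V₂/V₁ = ln(z₂/z₀) / ln(z₁/z₀).
ln(93.0/0.00017) = 13.2123, ln(11.3/0.00017) = 11.1045
V₂ = 2.9 × 13.2123/11.1045 = 2.9 × 1.1898 = 3.4505 m/s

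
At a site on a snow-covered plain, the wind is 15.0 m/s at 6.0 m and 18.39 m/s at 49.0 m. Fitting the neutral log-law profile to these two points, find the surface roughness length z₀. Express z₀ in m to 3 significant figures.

Log law: V(z) ∝ ln(z/z₀). With r = V₁/V₂ = 15.0/18.39 = 0.81566,
r · ln(z₂/z₀) = ln(z₁/z₀) ⇒ ln z₀ = (ln z₁ − r·ln z₂)/(1 − r)
ln z₀ = (1.79176 − 0.81566×3.89182) / 0.18434 = -7.5005
z₀ = exp(-7.5005) = 0.0005528 m

z₀ ≈ 0.000553 m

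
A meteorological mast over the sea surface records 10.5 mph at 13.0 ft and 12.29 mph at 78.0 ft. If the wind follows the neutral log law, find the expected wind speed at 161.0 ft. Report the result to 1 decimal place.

13.0 mph

Log law: V ∝ ln(z/z₀). From the pair, with r = V₁/V₂ = 0.85435,
ln z₀ = (ln z₁ − r·ln z₂)/(1 − r) = (2.5649 − 0.85435×4.3567)/0.14565 = -7.9454 → z₀ = 0.0003543 ft
V₃ = V₁ · ln(z₃/z₀)/ln(z₁/z₀) = 10.5 × 13.0268/10.5103 = 13.0140 mph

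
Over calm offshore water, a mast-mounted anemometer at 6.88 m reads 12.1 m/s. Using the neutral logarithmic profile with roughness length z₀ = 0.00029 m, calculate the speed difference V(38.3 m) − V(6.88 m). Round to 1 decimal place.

Log law: V₂ = V₁ · ln(z₂/z₀)/ln(z₁/z₀) = 12.1 × 11.7911/10.0742 = 14.1621 m/s
ΔV = 14.1621 − 12.1 = 2.0621 m/s

2.1 m/s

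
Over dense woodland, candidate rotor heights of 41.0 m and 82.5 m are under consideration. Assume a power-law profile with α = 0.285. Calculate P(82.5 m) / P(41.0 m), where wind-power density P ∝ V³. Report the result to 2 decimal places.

1.82

Speed ratio: V_B/V_A = (z_B/z_A)^α = (82.5/41.0)^0.285 = (2.0122)^0.285 = 1.22052
Power-density ratio: P_B/P_A = (V_B/V_A)³ = (1.22052)³ = 1.81818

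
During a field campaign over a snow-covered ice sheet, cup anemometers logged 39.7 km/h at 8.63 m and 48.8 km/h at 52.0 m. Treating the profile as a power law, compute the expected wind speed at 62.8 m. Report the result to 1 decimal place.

First find α: α = ln(V₂/V₁)/ln(z₂/z₁) = ln(48.8/39.7)/ln(52.0/8.63) = 0.20638/1.79600 = 0.1149
Extrapolate from 52.0 m to 62.8 m: V₃ = 48.8 × (62.8/52.0)^0.1149 = 48.8 × 1.0219 = 49.8698 km/h

49.9 km/h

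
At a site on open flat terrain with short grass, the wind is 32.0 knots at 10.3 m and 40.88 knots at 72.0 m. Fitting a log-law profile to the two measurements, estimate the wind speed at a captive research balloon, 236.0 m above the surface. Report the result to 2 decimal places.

Log law: V ∝ ln(z/z₀). From the pair, with r = V₁/V₂ = 0.78278,
ln z₀ = (ln z₁ − r·ln z₂)/(1 − r) = (2.3321 − 0.78278×4.2767)/0.21722 = -4.6751 → z₀ = 0.009324 m
V₃ = V₁ · ln(z₃/z₀)/ln(z₁/z₀) = 32.0 × 10.1390/7.0073 = 46.3014 knots

46.30 knots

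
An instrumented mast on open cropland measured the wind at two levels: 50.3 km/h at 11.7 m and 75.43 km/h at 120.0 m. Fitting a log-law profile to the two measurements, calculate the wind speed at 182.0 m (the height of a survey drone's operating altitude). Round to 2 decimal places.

Log law: V ∝ ln(z/z₀). From the pair, with r = V₁/V₂ = 0.66684,
ln z₀ = (ln z₁ − r·ln z₂)/(1 − r) = (2.4596 − 0.66684×4.7875)/0.33316 = -2.1999 → z₀ = 0.1108 m
V₃ = V₁ · ln(z₃/z₀)/ln(z₁/z₀) = 50.3 × 7.4039/4.6595 = 79.9263 km/h

79.93 km/h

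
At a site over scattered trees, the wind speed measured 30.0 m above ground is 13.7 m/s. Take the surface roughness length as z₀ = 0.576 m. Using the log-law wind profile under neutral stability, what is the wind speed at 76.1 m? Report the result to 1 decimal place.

16.9 m/s

Log law: V(z) ∝ ln(z/z₀), so V₂/V₁ = ln(z₂/z₀) / ln(z₁/z₀).
ln(76.1/0.576) = 4.8837, ln(30.0/0.576) = 3.9528
V₂ = 13.7 × 4.8837/3.9528 = 13.7 × 1.2355 = 16.9262 m/s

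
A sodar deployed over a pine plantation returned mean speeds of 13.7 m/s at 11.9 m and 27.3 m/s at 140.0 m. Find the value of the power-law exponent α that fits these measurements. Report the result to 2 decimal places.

Power law: V₂/V₁ = (z₂/z₁)^α ⇒ α = ln(V₂/V₁) / ln(z₂/z₁)
α = ln(27.3/13.7) / ln(140.0/11.9) = ln(1.9927) / ln(11.7647)
  = 0.68949 / 2.46510 = 0.27970

α ≈ 0.28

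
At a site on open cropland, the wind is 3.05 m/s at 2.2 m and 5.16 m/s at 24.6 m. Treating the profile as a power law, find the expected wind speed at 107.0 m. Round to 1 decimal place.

7.1 m/s

First find α: α = ln(V₂/V₁)/ln(z₂/z₁) = ln(5.16/3.05)/ln(24.6/2.2) = 0.52579/2.41429 = 0.2178
Extrapolate from 24.6 m to 107.0 m: V₃ = 5.16 × (107.0/24.6)^0.2178 = 5.16 × 1.3773 = 7.1071 m/s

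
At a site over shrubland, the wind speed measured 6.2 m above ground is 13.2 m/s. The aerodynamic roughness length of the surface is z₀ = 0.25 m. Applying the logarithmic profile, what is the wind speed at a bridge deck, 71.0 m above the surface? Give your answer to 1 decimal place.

Log law: V(z) ∝ ln(z/z₀), so V₂/V₁ = ln(z₂/z₀) / ln(z₁/z₀).
ln(71.0/0.25) = 5.6490, ln(6.2/0.25) = 3.2108
V₂ = 13.2 × 5.6490/3.2108 = 13.2 × 1.7593 = 23.2233 m/s

23.2 m/s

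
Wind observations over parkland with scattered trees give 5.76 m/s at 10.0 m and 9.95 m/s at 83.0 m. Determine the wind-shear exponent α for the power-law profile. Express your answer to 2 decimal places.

Power law: V₂/V₁ = (z₂/z₁)^α ⇒ α = ln(V₂/V₁) / ln(z₂/z₁)
α = ln(9.95/5.76) / ln(83.0/10.0) = ln(1.7274) / ln(8.3000)
  = 0.54664 / 2.11626 = 0.25830

α ≈ 0.26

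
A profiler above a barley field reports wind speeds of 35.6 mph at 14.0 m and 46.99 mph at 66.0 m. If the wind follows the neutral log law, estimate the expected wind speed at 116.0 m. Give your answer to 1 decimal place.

Log law: V ∝ ln(z/z₀). From the pair, with r = V₁/V₂ = 0.75761,
ln z₀ = (ln z₁ − r·ln z₂)/(1 − r) = (2.6391 − 0.75761×4.1897)/0.24239 = -2.2074 → z₀ = 0.1100 m
V₃ = V₁ · ln(z₃/z₀)/ln(z₁/z₀) = 35.6 × 6.9610/4.8465 = 51.1324 mph

51.1 mph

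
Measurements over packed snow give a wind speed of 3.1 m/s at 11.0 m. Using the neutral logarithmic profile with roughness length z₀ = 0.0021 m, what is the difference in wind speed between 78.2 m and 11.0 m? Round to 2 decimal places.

0.71 m/s

Log law: V₂ = V₁ · ln(z₂/z₀)/ln(z₁/z₀) = 3.1 × 10.5251/8.5637 = 3.8100 m/s
ΔV = 3.8100 − 3.1 = 0.7100 m/s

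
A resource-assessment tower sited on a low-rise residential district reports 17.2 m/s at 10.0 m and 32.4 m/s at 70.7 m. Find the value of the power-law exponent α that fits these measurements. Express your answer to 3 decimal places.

α ≈ 0.324

Power law: V₂/V₁ = (z₂/z₁)^α ⇒ α = ln(V₂/V₁) / ln(z₂/z₁)
α = ln(32.4/17.2) / ln(70.7/10.0) = ln(1.8837) / ln(7.0700)
  = 0.63325 / 1.95586 = 0.32377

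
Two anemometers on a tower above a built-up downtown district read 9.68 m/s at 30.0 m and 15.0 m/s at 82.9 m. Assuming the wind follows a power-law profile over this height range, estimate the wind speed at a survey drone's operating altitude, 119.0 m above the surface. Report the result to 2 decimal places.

17.53 m/s

First find α: α = ln(V₂/V₁)/ln(z₂/z₁) = ln(15.0/9.68)/ln(82.9/30.0) = 0.43799/1.01644 = 0.4309
Extrapolate from 82.9 m to 119.0 m: V₃ = 15.0 × (119.0/82.9)^0.4309 = 15.0 × 1.1686 = 17.5283 m/s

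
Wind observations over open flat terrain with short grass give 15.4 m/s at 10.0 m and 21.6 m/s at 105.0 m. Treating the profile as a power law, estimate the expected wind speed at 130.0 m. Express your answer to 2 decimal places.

22.27 m/s

First find α: α = ln(V₂/V₁)/ln(z₂/z₁) = ln(21.6/15.4)/ln(105.0/10.0) = 0.33833/2.35138 = 0.1439
Extrapolate from 105.0 m to 130.0 m: V₃ = 21.6 × (130.0/105.0)^0.1439 = 21.6 × 1.0312 = 22.2741 m/s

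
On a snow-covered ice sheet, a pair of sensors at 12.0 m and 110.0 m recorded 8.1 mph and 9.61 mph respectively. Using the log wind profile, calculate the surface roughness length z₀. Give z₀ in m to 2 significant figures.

Log law: V(z) ∝ ln(z/z₀). With r = V₁/V₂ = 8.1/9.61 = 0.84287,
r · ln(z₂/z₀) = ln(z₁/z₀) ⇒ ln z₀ = (ln z₁ − r·ln z₂)/(1 − r)
ln z₀ = (2.48491 − 0.84287×4.70048) / 0.15713 = -9.4000
z₀ = exp(-9.4000) = 0.00008273 m

z₀ ≈ 0.000083 m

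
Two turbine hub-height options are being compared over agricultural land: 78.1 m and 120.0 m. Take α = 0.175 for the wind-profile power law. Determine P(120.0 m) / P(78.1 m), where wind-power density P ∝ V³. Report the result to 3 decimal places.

Speed ratio: V_B/V_A = (z_B/z_A)^α = (120.0/78.1)^0.175 = (1.5365)^0.175 = 1.07806
Power-density ratio: P_B/P_A = (V_B/V_A)³ = (1.07806)³ = 1.25293

1.253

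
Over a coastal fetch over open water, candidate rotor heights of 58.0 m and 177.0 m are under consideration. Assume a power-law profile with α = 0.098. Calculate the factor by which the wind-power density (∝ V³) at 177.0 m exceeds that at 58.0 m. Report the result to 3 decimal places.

1.388

Speed ratio: V_B/V_A = (z_B/z_A)^α = (177.0/58.0)^0.098 = (3.0517)^0.098 = 1.11554
Power-density ratio: P_B/P_A = (V_B/V_A)³ = (1.11554)³ = 1.38821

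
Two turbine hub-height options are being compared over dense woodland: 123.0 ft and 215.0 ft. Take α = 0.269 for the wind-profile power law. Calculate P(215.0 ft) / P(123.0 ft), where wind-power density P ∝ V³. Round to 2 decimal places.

1.57

Speed ratio: V_B/V_A = (z_B/z_A)^α = (215.0/123.0)^0.269 = (1.7480)^0.269 = 1.16209
Power-density ratio: P_B/P_A = (V_B/V_A)³ = (1.16209)³ = 1.56937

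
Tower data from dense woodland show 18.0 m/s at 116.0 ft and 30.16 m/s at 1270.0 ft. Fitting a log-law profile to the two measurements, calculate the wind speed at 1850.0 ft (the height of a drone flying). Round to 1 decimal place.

32.1 m/s

Log law: V ∝ ln(z/z₀). From the pair, with r = V₁/V₂ = 0.59682,
ln z₀ = (ln z₁ − r·ln z₂)/(1 − r) = (4.7536 − 0.59682×7.1468)/0.40318 = 1.2111 → z₀ = 3.357 ft
V₃ = V₁ · ln(z₃/z₀)/ln(z₁/z₀) = 18.0 × 6.3119/3.5425 = 32.0714 m/s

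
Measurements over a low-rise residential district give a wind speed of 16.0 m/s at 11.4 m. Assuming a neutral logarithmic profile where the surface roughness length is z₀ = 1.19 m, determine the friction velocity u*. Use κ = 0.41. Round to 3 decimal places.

Log law: V(z) = (u*/κ) · ln(z/z₀) ⇒ u* = κ · V / ln(z/z₀)
u* = 0.41 × 16.0 / ln(11.4/1.19) = 0.41 × 16.0 / 2.2597
   = 6.5600 / 2.2597 = 2.9031 m/s

u* ≈ 2.903 m/s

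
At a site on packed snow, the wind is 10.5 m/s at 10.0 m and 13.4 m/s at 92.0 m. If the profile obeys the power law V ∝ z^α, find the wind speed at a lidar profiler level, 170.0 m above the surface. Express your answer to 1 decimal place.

14.3 m/s

First find α: α = ln(V₂/V₁)/ln(z₂/z₁) = ln(13.4/10.5)/ln(92.0/10.0) = 0.24388/2.21920 = 0.1099
Extrapolate from 92.0 m to 170.0 m: V₃ = 13.4 × (170.0/92.0)^0.1099 = 13.4 × 1.0698 = 14.3354 m/s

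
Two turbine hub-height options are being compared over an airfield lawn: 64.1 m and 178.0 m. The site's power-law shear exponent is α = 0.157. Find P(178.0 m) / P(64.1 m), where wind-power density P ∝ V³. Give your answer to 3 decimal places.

Speed ratio: V_B/V_A = (z_B/z_A)^α = (178.0/64.1)^0.157 = (2.7769)^0.157 = 1.17392
Power-density ratio: P_B/P_A = (V_B/V_A)³ = (1.17392)³ = 1.61777

1.618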